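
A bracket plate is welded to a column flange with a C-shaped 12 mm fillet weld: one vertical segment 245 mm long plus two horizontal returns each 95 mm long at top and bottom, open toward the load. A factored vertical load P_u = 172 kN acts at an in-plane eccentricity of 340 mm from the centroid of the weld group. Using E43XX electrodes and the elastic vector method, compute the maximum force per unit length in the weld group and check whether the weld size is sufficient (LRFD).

f_max ≈ 2110 N/mm; NOT adequate

E43XX → F_EXX = 430 MPa.
Total weld length L_w = 435 mm. Treat welds as unit-width lines.
Centroid: x̄ = 2×95×47.5 / 435 = 20.75 mm from the vertical weld.
Polar moment about centroid: J = I_x + I_y = [245³/12 + 2×95×122.5²] + [245×20.75² + 2(95³/12 + 95×26.75²)] = 4461000 mm³.
Direct shear f_v = P/L_w = 172×10³ / 435 = 395.4 N/mm (vertical).
Torsion M = P·e = 172×10³ × 340 = 58480000 N·mm.
Critical point at (x, y) = (74.25, 122.5) from centroid. f_tx = M·y/J = 1606 N/mm; f_ty = M·x/J = 973.4 N/mm.
Resultant f_max = √[f_tx² + (f_v + f_ty)²] = √[1606² + (395.4 + 973.4)²] = 2110 N/mm.
Capacity per unit length: φr_n = 0.75 × 0.6 × 430 × (0.707 × 12) = 1642 N/mm.
2110 > 1642 → NOT adequate.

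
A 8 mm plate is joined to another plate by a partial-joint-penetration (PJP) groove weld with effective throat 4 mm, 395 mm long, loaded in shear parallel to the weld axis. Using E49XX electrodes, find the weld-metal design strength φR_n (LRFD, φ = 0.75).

E49XX → F_EXX = 490 MPa.
Effective throat (given) t_e = 4 mm.
A_we = 4 × 395 = 1580 mm².
F_nw = 0.6 F_EXX = 294 MPa.
φR_n = 0.75 × 294 × 1580 × 10⁻³ = 348.4 kN.

φR_n ≈ 348 kN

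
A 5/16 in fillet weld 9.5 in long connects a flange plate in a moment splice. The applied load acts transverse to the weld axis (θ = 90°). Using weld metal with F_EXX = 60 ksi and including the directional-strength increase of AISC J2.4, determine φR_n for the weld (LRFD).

t_e = 0.707 × 0.3125 = 0.2209 in; A_we = 0.2209 × 9.5 = 2.099 in².
Directional factor: 1.0 + 0.5 sin^1.5(90°) = 1.5.
F_nw = 0.6 × 60 × 1.5 = 54 ksi.
φR_n = 0.75 × 54 × 2.099 = 85.01 kips.

φR_n ≈ 85 kips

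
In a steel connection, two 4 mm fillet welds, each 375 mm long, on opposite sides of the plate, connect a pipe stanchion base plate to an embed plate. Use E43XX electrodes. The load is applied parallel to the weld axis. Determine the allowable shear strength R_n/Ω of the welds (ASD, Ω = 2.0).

R_n/Ω ≈ 274 kN

E43XX → F_EXX = 430 MPa.
Effective throat t_e = 0.707 × 4 = 2.828 mm.
Total length L = 750 mm; A_we = 2.828 × 750 = 2121 mm².
F_nw = 0.6 F_EXX = 0.6 × 430 = 258 MPa.
R_n = 258 × 2121 × 10⁻³ = 547.2 kN; R_n/Ω = 547.2/2.0 = 273.6 kN.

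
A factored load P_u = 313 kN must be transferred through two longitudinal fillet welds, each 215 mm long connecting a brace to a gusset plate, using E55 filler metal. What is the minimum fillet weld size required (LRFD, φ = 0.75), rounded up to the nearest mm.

w = 5 mm

E55XX → F_EXX = 550 MPa.
Total weld length L = 430 mm.
Required throat t_e = P_u / (φ × 0.6 F_EXX × L) = 313 / (0.75 × 0.6 × 550 × 430 × 10⁻³) = 2.941 mm.
Required leg w = t_e / 0.707 = 4.16 mm → use 5 mm.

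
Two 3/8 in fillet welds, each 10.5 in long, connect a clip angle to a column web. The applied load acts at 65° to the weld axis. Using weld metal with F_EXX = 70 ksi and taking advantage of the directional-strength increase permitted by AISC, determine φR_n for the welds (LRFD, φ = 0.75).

φR_n ≈ 251 kips

t_e = 0.707 × 0.375 = 0.2651 in; A_we = 0.2651 × 21 = 5.568 in².
Directional factor: 1.0 + 0.5 sin^1.5(65°) = 1.431.
F_nw = 0.6 × 70 × 1.431 = 60.12 ksi.
φR_n = 0.75 × 60.12 × 5.568 = 251 kips.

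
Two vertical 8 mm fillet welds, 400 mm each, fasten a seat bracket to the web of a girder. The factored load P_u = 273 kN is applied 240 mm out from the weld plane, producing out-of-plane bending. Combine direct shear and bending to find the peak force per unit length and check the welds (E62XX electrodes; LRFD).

E62XX → F_EXX = 620 MPa.
L_w = 2 × 400 = 800 mm; section modulus (unit throat) S = 2 × L²/6 = 53330 mm².
Direct shear f_v = P/L_w = 273×10³/800 = 341.2 N/mm.
Moment M = P × e = 273×10³ × 240 = 65520000 N·mm; bending f_b = M/S = 1228 N/mm.
f_max = √(f_v² + f_b²) = √(341.2² + 1228²) = 1275 N/mm.
φr_n = 0.75 × 0.6 × 620 × (0.707 × 8) = 1578 N/mm → adequate.

f_max ≈ 1280 N/mm; adequate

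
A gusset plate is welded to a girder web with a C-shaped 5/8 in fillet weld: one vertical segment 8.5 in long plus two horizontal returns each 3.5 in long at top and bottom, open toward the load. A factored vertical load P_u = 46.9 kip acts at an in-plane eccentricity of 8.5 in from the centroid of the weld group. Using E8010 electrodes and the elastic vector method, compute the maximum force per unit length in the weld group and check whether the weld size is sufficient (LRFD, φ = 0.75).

f_max ≈ 12.1 kip/in; adequate

E80XX → F_EXX = 80 ksi.
Total weld length L_w = 15.5 in. Treat welds as unit-width lines.
Centroid: x̄ = 2×3.5×1.75 / 15.5 = 0.7903 in from the vertical weld.
Polar moment about centroid: J = I_x + I_y = [8.5³/12 + 2×3.5×4.25²] + [8.5×0.7903² + 2(3.5³/12 + 3.5×0.9597²)] = 196.5 in³.
Direct shear f_v = P/L_w = 46.9 / 15.5 = 3.026 kip/in (vertical).
Torsion M = P·e = 46.9 × 8.5 = 398.65 kip·in.
Critical point at (x, y) = (2.71, 4.25) from centroid. f_tx = M·y/J = 8.621 kip/in; f_ty = M·x/J = 5.497 kip/in.
Resultant f_max = √[f_tx² + (f_v + f_ty)²] = √[8.621² + (3.026 + 5.497)²] = 12.12 kip/in.
Capacity per unit length: φr_n = 0.75 × 0.6 × 80 × (0.707 × 0.625) = 15.91 kip/in.
12.12 ≤ 15.91 → adequate.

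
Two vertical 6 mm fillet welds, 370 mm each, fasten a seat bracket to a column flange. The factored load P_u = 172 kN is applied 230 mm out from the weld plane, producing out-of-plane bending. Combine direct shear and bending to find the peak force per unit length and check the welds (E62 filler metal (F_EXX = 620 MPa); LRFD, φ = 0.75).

L_w = 2 × 370 = 740 mm; section modulus (unit throat) S = 2 × L²/6 = 45630 mm².
Direct shear f_v = P/L_w = 172×10³/740 = 232.4 N/mm.
Moment M = P × e = 172×10³ × 230 = 39560000 N·mm; bending f_b = M/S = 866.9 N/mm.
f_max = √(f_v² + f_b²) = √(232.4² + 866.9²) = 897.5 N/mm.
φr_n = 0.75 × 0.6 × 620 × (0.707 × 6) = 1184 N/mm → adequate.

f_max ≈ 898 N/mm; adequate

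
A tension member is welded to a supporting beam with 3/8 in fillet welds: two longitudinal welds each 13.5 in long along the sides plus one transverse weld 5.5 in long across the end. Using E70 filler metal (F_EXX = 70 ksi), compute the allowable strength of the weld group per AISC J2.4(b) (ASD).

t_e = 0.707 × 0.375 = 0.2651 in.
R_nwl = 0.6 × 70 × 0.2651 × 27 = 300.7 kip (longitudinal, 2 welds).
R_nwt = 0.6 × 70 × 0.2651 × 5.5 = 61.24 kip (transverse, base value).
(i) R_nwl + R_nwt = 361.9 kip; (ii) 0.85 R_nwl + 1.5 R_nwt = 347.4 kip.
R_n = max = 361.9 kip [governs: (i)]; R_n/Ω = 180.9 kip.

R_n/Ω ≈ 181 kip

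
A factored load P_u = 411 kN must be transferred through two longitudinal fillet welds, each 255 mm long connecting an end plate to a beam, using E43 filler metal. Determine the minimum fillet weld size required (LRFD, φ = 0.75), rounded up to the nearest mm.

E43XX → F_EXX = 430 MPa.
Total weld length L = 510 mm.
Required throat t_e = P_u / (φ × 0.6 F_EXX × L) = 411 / (0.75 × 0.6 × 430 × 510 × 10⁻³) = 4.165 mm.
Required leg w = t_e / 0.707 = 5.891 mm → use 6 mm.

w = 6 mm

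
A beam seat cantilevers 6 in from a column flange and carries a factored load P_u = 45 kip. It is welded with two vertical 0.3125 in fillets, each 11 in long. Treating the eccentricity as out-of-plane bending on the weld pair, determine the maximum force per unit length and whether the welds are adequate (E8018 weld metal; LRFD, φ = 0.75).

f_max ≈ 7 kip/in; adequate

E80XX → F_EXX = 80 ksi.
L_w = 2 × 11 = 22 in; section modulus (unit throat) S = 2 × L²/6 = 40.33 in².
Direct shear f_v = P/L_w = 45/22 = 2.045 kip/in.
Moment M = P × e = 45 × 6 = 270 kip·in; bending f_b = M/S = 6.694 kip/in.
f_max = √(f_v² + f_b²) = √(2.045² + 6.694²) = 7 kip/in.
φr_n = 0.75 × 0.6 × 80 × (0.707 × 0.3125) = 7.954 kip/in → adequate.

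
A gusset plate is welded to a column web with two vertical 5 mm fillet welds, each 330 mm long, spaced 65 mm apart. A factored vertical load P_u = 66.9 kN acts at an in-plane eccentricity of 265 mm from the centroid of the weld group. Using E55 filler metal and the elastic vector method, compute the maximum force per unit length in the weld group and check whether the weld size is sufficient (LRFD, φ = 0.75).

E55XX → F_EXX = 550 MPa.
Total weld length L_w = 660 mm. Treat welds as unit-width lines.
Polar moment about centroid: J = 2[d³/12 + d(b/2)²] = 2[330³/12 + 330×32.5²] = 6687000 mm³.
Direct shear f_v = P/L_w = 66.9×10³ / 660 = 101.4 N/mm (vertical).
Torsion M = P·e = 66.9×10³ × 265 = 17728000 N·mm.
Critical point at (x, y) = (32.5, 165) from centroid. f_tx = M·y/J = 437.5 N/mm; f_ty = M·x/J = 86.17 N/mm.
Resultant f_max = √[f_tx² + (f_v + f_ty)²] = √[437.5² + (101.4 + 86.17)²] = 476 N/mm.
Capacity per unit length: φr_n = 0.75 × 0.6 × 550 × (0.707 × 5) = 874.9 N/mm.
476 ≤ 874.9 → adequate.

f_max ≈ 476 N/mm; adequate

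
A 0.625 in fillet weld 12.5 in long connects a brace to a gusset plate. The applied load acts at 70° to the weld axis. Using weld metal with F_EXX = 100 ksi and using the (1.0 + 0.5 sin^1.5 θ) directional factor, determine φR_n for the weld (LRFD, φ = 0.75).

t_e = 0.707 × 0.625 = 0.4419 in; A_we = 0.4419 × 12.5 = 5.523 in².
Directional factor: 1.0 + 0.5 sin^1.5(70°) = 1.455.
F_nw = 0.6 × 100 × 1.455 = 87.33 ksi.
φR_n = 0.75 × 87.33 × 5.523 = 361.8 kip.

φR_n ≈ 362 kip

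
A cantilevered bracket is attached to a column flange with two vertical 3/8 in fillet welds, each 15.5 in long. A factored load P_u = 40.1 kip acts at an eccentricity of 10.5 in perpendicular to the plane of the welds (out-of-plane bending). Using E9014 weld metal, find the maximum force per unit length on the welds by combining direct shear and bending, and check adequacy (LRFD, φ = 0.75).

f_max ≈ 5.41 kip/in; adequate

E90XX → F_EXX = 90 ksi.
L_w = 2 × 15.5 = 31 in; section modulus (unit throat) S = 2 × L²/6 = 80.08 in².
Direct shear f_v = P/L_w = 40.1/31 = 1.294 kip/in.
Moment M = P × e = 40.1 × 10.5 = 421.05 kip·in; bending f_b = M/S = 5.258 kip/in.
f_max = √(f_v² + f_b²) = √(1.294² + 5.258²) = 5.414 kip/in.
φr_n = 0.75 × 0.6 × 90 × (0.707 × 0.375) = 10.74 kip/in → adequate.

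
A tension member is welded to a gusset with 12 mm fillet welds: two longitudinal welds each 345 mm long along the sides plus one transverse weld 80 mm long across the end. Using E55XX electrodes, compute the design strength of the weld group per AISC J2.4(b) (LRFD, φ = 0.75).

φR_n ≈ 1620 kN

E55XX → F_EXX = 550 MPa.
t_e = 0.707 × 12 = 8.484 mm.
R_nwl = 0.6 × 550 × 8.484 × 690 × 10⁻³ = 1932 kN (longitudinal, 2 welds).
R_nwt = 0.6 × 550 × 8.484 × 80 × 10⁻³ = 224 kN (transverse, base value).
(i) R_nwl + R_nwt = 2156 kN; (ii) 0.85 R_nwl + 1.5 R_nwt = 1978 kN.
R_n = max = 2156 kN [governs: (i)]; φR_n = 1617 kN.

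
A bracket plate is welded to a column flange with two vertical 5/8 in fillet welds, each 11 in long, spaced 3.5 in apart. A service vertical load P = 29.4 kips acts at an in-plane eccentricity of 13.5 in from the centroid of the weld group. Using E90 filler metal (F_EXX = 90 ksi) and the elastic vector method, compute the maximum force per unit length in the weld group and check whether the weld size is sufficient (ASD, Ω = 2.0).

f_max ≈ 8.42 kip/in; adequate

Total weld length L_w = 22 in. Treat welds as unit-width lines.
Polar moment about centroid: J = 2[d³/12 + d(b/2)²] = 2[11³/12 + 11×1.75²] = 289.2 in³.
Direct shear f_v = P/L_w = 29.4 / 22 = 1.336 kip/in (vertical).
Torsion M = P·e = 29.4 × 13.5 = 396.9 kip·in.
Critical point at (x, y) = (1.75, 5.5) from centroid. f_tx = M·y/J = 7.548 kip/in; f_ty = M·x/J = 2.402 kip/in.
Resultant f_max = √[f_tx² + (f_v + f_ty)²] = √[7.548² + (1.336 + 2.402)²] = 8.423 kip/in.
Capacity per unit length: r_n/Ω = (1/2.0) × 0.6 × 90 × (0.707 × 0.625) = 11.93 kip/in.
8.423 ≤ 11.93 → adequate.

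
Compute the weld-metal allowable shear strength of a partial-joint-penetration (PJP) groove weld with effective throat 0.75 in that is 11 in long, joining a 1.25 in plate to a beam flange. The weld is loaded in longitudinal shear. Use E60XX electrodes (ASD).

R_n/Ω ≈ 148 kip

E60XX → F_EXX = 60 ksi.
Effective throat (given) t_e = 0.75 in.
A_we = 0.75 × 11 = 8.25 in².
F_nw = 0.6 F_EXX = 36 ksi.
R_n/Ω = (36 × 8.25) / 2.0 = 148.5 kip.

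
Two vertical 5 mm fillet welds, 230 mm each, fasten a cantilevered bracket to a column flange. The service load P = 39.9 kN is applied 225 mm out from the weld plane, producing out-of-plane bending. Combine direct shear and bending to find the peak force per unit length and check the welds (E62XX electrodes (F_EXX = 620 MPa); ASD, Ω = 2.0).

L_w = 2 × 230 = 460 mm; section modulus (unit throat) S = 2 × L²/6 = 17630 mm².
Direct shear f_v = P/L_w = 39.9×10³/460 = 86.74 N/mm.
Moment M = P × e = 39.9×10³ × 225 = 8977500 N·mm; bending f_b = M/S = 509.1 N/mm.
f_max = √(f_v² + f_b²) = √(86.74² + 509.1²) = 516.5 N/mm.
r_n/Ω = (1/2.0) × 0.6 × 620 × (0.707 × 5) = 657.5 N/mm → adequate.

f_max ≈ 516 N/mm; adequate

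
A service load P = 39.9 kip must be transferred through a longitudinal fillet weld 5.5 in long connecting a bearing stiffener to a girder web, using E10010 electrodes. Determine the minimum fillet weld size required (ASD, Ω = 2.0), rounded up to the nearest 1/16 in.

w = 3/8 in

E100XX → F_EXX = 100 ksi.
Total weld length L = 5.5 in.
Required throat t_e = P × Ω / (0.6 F_EXX × L) = 39.9 × 2.0 / (0.6 × 100 × 5.5) = 0.2418 in.
Required leg w = t_e / 0.707 = 0.342 in → use 3/8 in.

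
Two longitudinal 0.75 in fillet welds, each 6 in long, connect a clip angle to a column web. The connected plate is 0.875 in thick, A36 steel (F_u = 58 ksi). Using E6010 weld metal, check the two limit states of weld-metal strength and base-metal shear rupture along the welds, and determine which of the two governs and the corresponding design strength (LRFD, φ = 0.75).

φR_n ≈ 172 kip (weld metal governs)

E60XX → F_EXX = 60 ksi.
t_e = 0.707 × 0.75 = 0.5302 in; L = 12 in.
Weld metal: φR_n = 0.75 × 0.6 × 60 × 0.5302 × 12 = 171.8 kip.
Base metal (shear rupture): φR_n = 0.75 × 0.6 × 58 × 0.875 × 12 = 274 kip.
Governing: weld metal.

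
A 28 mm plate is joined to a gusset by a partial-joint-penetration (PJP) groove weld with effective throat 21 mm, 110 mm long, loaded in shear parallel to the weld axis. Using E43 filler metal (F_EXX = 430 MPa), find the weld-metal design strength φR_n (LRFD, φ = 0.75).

φR_n ≈ 447 kN

Effective throat (given) t_e = 21 mm.
A_we = 21 × 110 = 2310 mm².
F_nw = 0.6 F_EXX = 258 MPa.
φR_n = 0.75 × 258 × 2310 × 10⁻³ = 447 kN.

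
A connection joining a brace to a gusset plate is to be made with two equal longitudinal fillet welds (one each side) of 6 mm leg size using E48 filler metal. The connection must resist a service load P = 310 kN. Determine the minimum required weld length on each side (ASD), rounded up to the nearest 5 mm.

L = 255 mm on each side

E48XX → F_EXX = 480 MPa.
Throat t_e = 0.707 × 6 = 4.242 mm.
r_n/Ω = (0.6 × 480 × 4.242) / 2.0 = 610.8 N/mm = 0.6108 kN/mm.
L_req = P / (r_n/Ω) = 310 / 0.6108 = 507.5 mm total.
Per side: 507.5 / 2 = 253.7 mm.
Round up → use L = 255 mm on each side.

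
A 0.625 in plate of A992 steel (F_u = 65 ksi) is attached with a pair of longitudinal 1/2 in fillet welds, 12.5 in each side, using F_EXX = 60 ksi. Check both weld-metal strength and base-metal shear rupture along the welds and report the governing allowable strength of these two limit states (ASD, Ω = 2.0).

R_n/Ω ≈ 159 kip (weld metal governs)

t_e = 0.707 × 0.5 = 0.3535 in; L = 25 in.
Weld metal: R_n/Ω = (1/2.0) × 0.6 × 60 × 0.3535 × 25 = 159.1 kip.
Base metal (shear rupture): R_n/Ω = (1/2.0) × 0.6 × 65 × 0.625 × 25 = 304.7 kip.
Governing: weld metal.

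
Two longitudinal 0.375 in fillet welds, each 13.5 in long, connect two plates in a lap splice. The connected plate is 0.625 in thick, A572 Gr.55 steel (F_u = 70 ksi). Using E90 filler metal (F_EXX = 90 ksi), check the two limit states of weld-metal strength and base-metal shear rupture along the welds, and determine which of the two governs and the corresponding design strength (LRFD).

φR_n ≈ 290 kip (weld metal governs)

t_e = 0.707 × 0.375 = 0.2651 in; L = 27 in.
Weld metal: φR_n = 0.75 × 0.6 × 90 × 0.2651 × 27 = 289.9 kip.
Base metal (shear rupture): φR_n = 0.75 × 0.6 × 70 × 0.625 × 27 = 531.6 kip.
Governing: weld metal.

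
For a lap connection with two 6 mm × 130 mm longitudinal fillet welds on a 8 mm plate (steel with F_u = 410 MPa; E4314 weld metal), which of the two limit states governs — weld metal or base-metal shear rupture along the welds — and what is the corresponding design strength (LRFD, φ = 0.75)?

φR_n ≈ 213 kN (weld metal governs)

E43XX → F_EXX = 430 MPa.
t_e = 0.707 × 6 = 4.242 mm; L = 260 mm.
Weld metal: φR_n = 0.75 × 0.6 × 430 × 4.242 × 260 × 10⁻³ = 213.4 kN.
Base metal (shear rupture): φR_n = 0.75 × 0.6 × 410 × 8 × 260 × 10⁻³ = 383.8 kN.
Governing: weld metal.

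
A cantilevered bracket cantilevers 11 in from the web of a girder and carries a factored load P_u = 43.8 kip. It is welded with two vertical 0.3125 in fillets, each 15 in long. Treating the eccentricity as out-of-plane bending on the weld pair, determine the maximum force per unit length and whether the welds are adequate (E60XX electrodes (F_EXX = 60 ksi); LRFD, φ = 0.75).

L_w = 2 × 15 = 30 in; section modulus (unit throat) S = 2 × L²/6 = 75 in².
Direct shear f_v = P/L_w = 43.8/30 = 1.46 kip/in.
Moment M = P × e = 43.8 × 11 = 481.8 kip·in; bending f_b = M/S = 6.424 kip/in.
f_max = √(f_v² + f_b²) = √(1.46² + 6.424²) = 6.588 kip/in.
φr_n = 0.75 × 0.6 × 60 × (0.707 × 0.3125) = 5.965 kip/in → NOT adequate.

f_max ≈ 6.59 kip/in; NOT adequate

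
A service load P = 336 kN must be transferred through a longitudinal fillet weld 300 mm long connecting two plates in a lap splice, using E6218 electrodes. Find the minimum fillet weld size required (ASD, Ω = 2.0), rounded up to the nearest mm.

w = 9 mm

E62XX → F_EXX = 620 MPa.
Total weld length L = 300 mm.
Required throat t_e = P × Ω / (0.6 F_EXX × L) = 336 × 2.0 / (0.6 × 620 × 300 × 10⁻³) = 6.022 mm.
Required leg w = t_e / 0.707 = 8.517 mm → use 9 mm.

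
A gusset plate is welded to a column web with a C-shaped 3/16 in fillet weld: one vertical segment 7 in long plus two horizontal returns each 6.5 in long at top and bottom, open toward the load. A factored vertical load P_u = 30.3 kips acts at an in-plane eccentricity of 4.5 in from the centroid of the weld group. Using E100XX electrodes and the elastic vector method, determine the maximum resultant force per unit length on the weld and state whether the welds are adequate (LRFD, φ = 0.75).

f_max ≈ 4.01 kip/in; adequate

E100XX → F_EXX = 100 ksi.
Total weld length L_w = 20 in. Treat welds as unit-width lines.
Centroid: x̄ = 2×6.5×3.25 / 20 = 2.112 in from the vertical weld.
Polar moment about centroid: J = I_x + I_y = [7³/12 + 2×6.5×3.5²] + [7×2.112² + 2(6.5³/12 + 6.5×1.138²)] = 281.7 in³.
Direct shear f_v = P/L_w = 30.3 / 20 = 1.515 kip/in (vertical).
Torsion M = P·e = 30.3 × 4.5 = 136.35 kip·in.
Critical point at (x, y) = (4.388, 3.5) from centroid. f_tx = M·y/J = 1.694 kip/in; f_ty = M·x/J = 2.124 kip/in.
Resultant f_max = √[f_tx² + (f_v + f_ty)²] = √[1.694² + (1.515 + 2.124)²] = 4.014 kip/in.
Capacity per unit length: φr_n = 0.75 × 0.6 × 100 × (0.707 × 0.1875) = 5.965 kip/in.
4.014 ≤ 5.965 → adequate.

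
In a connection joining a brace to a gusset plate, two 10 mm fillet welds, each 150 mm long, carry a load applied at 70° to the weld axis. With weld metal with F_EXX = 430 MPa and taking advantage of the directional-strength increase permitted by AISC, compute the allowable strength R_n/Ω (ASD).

t_e = 0.707 × 10 = 7.07 mm; A_we = 7.07 × 300 = 2121 mm².
Directional factor: 1.0 + 0.5 sin^1.5(70°) = 1.455.
F_nw = 0.6 × 430 × 1.455 = 375.5 MPa.
R_n/Ω = (375.5 × 2121) / 2.0 × 10⁻³ = 398.2 kN.

R_n/Ω ≈ 398 kN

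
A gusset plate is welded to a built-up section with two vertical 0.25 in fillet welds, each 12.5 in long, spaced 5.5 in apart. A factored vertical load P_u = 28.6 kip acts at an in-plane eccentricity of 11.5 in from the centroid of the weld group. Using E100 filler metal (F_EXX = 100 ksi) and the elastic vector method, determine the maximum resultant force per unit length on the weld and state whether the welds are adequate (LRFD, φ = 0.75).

Total weld length L_w = 25 in. Treat welds as unit-width lines.
Polar moment about centroid: J = 2[d³/12 + d(b/2)²] = 2[12.5³/12 + 12.5×2.75²] = 514.6 in³.
Direct shear f_v = P/L_w = 28.6 / 25 = 1.144 kip/in (vertical).
Torsion M = P·e = 28.6 × 11.5 = 328.9 kip·in.
Critical point at (x, y) = (2.75, 6.25) from centroid. f_tx = M·y/J = 3.995 kip/in; f_ty = M·x/J = 1.758 kip/in.
Resultant f_max = √[f_tx² + (f_v + f_ty)²] = √[3.995² + (1.144 + 1.758)²] = 4.937 kip/in.
Capacity per unit length: φr_n = 0.75 × 0.6 × 100 × (0.707 × 0.25) = 7.954 kip/in.
4.937 ≤ 7.954 → adequate.

f_max ≈ 4.94 kip/in; adequate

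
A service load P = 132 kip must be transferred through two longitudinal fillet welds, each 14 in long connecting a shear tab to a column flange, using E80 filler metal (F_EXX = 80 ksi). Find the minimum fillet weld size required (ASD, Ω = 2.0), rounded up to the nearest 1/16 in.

w = 5/16 in

Total weld length L = 28 in.
Required throat t_e = P × Ω / (0.6 F_EXX × L) = 132 × 2.0 / (0.6 × 80 × 28) = 0.1964 in.
Required leg w = t_e / 0.707 = 0.2778 in → use 5/16 in.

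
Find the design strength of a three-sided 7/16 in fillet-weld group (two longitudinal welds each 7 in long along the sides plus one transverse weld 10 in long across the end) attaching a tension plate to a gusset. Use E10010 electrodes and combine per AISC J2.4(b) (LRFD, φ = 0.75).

E100XX → F_EXX = 100 ksi.
t_e = 0.707 × 0.4375 = 0.3093 in.
R_nwl = 0.6 × 100 × 0.3093 × 14 = 259.8 kip (longitudinal, 2 welds).
R_nwt = 0.6 × 100 × 0.3093 × 10 = 185.6 kip (transverse, base value).
(i) R_nwl + R_nwt = 445.4 kip; (ii) 0.85 R_nwl + 1.5 R_nwt = 499.2 kip.
R_n = max = 499.2 kip [governs: (ii)]; φR_n = 374.4 kip.

φR_n ≈ 374 kip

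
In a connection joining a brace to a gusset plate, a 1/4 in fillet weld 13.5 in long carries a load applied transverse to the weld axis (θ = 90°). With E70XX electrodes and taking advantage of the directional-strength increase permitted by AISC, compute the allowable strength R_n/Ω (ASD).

E70XX → F_EXX = 70 ksi.
t_e = 0.707 × 0.25 = 0.1767 in; A_we = 0.1767 × 13.5 = 2.386 in².
Directional factor: 1.0 + 0.5 sin^1.5(90°) = 1.5.
F_nw = 0.6 × 70 × 1.5 = 63 ksi.
R_n/Ω = (63 × 2.386) / 2.0 = 75.16 kip.

R_n/Ω ≈ 75.2 kip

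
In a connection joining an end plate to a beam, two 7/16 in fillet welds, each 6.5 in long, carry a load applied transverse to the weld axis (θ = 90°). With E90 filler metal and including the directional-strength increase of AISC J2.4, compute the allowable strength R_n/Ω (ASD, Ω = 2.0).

R_n/Ω ≈ 163 kips

E90XX → F_EXX = 90 ksi.
t_e = 0.707 × 0.4375 = 0.3093 in; A_we = 0.3093 × 13 = 4.021 in².
Directional factor: 1.0 + 0.5 sin^1.5(90°) = 1.5.
F_nw = 0.6 × 90 × 1.5 = 81 ksi.
R_n/Ω = (81 × 4.021) / 2.0 = 162.9 kips.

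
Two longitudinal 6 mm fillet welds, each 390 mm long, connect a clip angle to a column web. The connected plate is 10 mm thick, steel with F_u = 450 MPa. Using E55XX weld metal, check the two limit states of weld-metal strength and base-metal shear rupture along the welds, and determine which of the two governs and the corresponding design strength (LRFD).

φR_n ≈ 819 kN (weld metal governs)

E55XX → F_EXX = 550 MPa.
t_e = 0.707 × 6 = 4.242 mm; L = 780 mm.
Weld metal: φR_n = 0.75 × 0.6 × 550 × 4.242 × 780 × 10⁻³ = 818.9 kN.
Base metal (shear rupture): φR_n = 0.75 × 0.6 × 450 × 10 × 780 × 10⁻³ = 1580 kN.
Governing: weld metal.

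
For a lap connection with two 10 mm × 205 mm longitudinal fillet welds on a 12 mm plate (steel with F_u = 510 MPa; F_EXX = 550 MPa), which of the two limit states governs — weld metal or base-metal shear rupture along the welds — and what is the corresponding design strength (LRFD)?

φR_n ≈ 717 kN (weld metal governs)

t_e = 0.707 × 10 = 7.07 mm; L = 410 mm.
Weld metal: φR_n = 0.75 × 0.6 × 550 × 7.07 × 410 × 10⁻³ = 717.4 kN.
Base metal (shear rupture): φR_n = 0.75 × 0.6 × 510 × 12 × 410 × 10⁻³ = 1129 kN.
Governing: weld metal.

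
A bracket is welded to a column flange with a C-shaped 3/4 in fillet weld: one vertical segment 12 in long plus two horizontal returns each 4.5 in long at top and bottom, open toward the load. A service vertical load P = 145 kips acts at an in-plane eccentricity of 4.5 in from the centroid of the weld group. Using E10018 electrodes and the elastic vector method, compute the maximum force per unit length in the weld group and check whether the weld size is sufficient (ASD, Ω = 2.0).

f_max ≈ 13.8 kip/in; adequate

E100XX → F_EXX = 100 ksi.
Total weld length L_w = 21 in. Treat welds as unit-width lines.
Centroid: x̄ = 2×4.5×2.25 / 21 = 0.9643 in from the vertical weld.
Polar moment about centroid: J = I_x + I_y = [12³/12 + 2×4.5×6²] + [12×0.9643² + 2(4.5³/12 + 4.5×1.286²)] = 509.2 in³.
Direct shear f_v = P/L_w = 145 / 21 = 6.905 kip/in (vertical).
Torsion M = P·e = 145 × 4.5 = 652.5 kip·in.
Critical point at (x, y) = (3.536, 6) from centroid. f_tx = M·y/J = 7.688 kip/in; f_ty = M·x/J = 4.531 kip/in.
Resultant f_max = √[f_tx² + (f_v + f_ty)²] = √[7.688² + (6.905 + 4.531)²] = 13.78 kip/in.
Capacity per unit length: r_n/Ω = (1/2.0) × 0.6 × 100 × (0.707 × 0.75) = 15.91 kip/in.
13.78 ≤ 15.91 → adequate.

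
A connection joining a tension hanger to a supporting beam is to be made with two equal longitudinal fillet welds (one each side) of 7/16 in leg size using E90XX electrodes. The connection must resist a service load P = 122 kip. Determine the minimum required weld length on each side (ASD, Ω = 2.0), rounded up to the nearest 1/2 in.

L = 7.5 in on each side

E90XX → F_EXX = 90 ksi.
Throat t_e = 0.707 × 0.4375 = 0.3093 in.
r_n/Ω = (0.6 × 90 × 0.3093) / 2.0 = 8.351 kip/in.
L_req = P / (r_n/Ω) = 122 / 8.351 = 14.61 in total.
Per side: 14.61 / 2 = 7.304 in.
Round up → use L = 7.5 in on each side.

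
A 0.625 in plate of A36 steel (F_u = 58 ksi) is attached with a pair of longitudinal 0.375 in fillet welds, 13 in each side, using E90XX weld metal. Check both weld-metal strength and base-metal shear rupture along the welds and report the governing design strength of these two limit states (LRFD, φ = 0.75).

E90XX → F_EXX = 90 ksi.
t_e = 0.707 × 0.375 = 0.2651 in; L = 26 in.
Weld metal: φR_n = 0.75 × 0.6 × 90 × 0.2651 × 26 = 279.2 kips.
Base metal (shear rupture): φR_n = 0.75 × 0.6 × 58 × 0.625 × 26 = 424.1 kips.
Governing: weld metal.

φR_n ≈ 279 kips (weld metal governs)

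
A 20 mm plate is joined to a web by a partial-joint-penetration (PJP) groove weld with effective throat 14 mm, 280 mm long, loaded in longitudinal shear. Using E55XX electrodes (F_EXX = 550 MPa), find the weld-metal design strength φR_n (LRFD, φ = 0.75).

φR_n ≈ 970 kN

Effective throat (given) t_e = 14 mm.
A_we = 14 × 280 = 3920 mm².
F_nw = 0.6 F_EXX = 330 MPa.
φR_n = 0.75 × 330 × 3920 × 10⁻³ = 970.2 kN.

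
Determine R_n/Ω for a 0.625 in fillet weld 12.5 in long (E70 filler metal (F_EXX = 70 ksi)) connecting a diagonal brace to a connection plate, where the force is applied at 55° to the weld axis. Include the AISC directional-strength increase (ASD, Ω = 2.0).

t_e = 0.707 × 0.625 = 0.4419 in; A_we = 0.4419 × 12.5 = 5.523 in².
Directional factor: 1.0 + 0.5 sin^1.5(55°) = 1.371.
F_nw = 0.6 × 70 × 1.371 = 57.57 ksi.
R_n/Ω = (57.57 × 5.523) / 2.0 = 159 kip.

R_n/Ω ≈ 159 kip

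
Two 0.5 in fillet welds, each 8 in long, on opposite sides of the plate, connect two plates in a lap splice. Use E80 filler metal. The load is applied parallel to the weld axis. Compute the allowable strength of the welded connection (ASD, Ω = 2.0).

R_n/Ω ≈ 136 kip

E80XX → F_EXX = 80 ksi.
Effective throat t_e = 0.707 × 0.5 = 0.3535 in.
Total length L = 16 in; A_we = 0.3535 × 16 = 5.656 in².
F_nw = 0.6 F_EXX = 0.6 × 80 = 48 ksi.
R_n = 48 × 5.656 = 271.5 kip; R_n/Ω = 271.5/2.0 = 135.7 kip.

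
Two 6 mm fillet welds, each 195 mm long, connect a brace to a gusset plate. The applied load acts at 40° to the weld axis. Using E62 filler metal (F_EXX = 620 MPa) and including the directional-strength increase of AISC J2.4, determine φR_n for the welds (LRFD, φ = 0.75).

φR_n ≈ 581 kN

t_e = 0.707 × 6 = 4.242 mm; A_we = 4.242 × 390 = 1654 mm².
Directional factor: 1.0 + 0.5 sin^1.5(40°) = 1.258.
F_nw = 0.6 × 620 × 1.258 = 467.9 MPa.
φR_n = 0.75 × 467.9 × 1654 × 10⁻³ = 580.5 kN.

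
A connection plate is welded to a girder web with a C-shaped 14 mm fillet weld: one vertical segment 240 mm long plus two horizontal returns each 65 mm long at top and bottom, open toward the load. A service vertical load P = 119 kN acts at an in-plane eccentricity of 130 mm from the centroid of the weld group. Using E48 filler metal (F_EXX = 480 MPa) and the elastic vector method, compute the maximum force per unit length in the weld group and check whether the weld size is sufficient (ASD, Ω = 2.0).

f_max ≈ 829 N/mm; adequate

Total weld length L_w = 370 mm. Treat welds as unit-width lines.
Centroid: x̄ = 2×65×32.5 / 370 = 11.42 mm from the vertical weld.
Polar moment about centroid: J = I_x + I_y = [240³/12 + 2×65×120²] + [240×11.42² + 2(65³/12 + 65×21.08²)] = 3159000 mm³.
Direct shear f_v = P/L_w = 119×10³ / 370 = 321.6 N/mm (vertical).
Torsion M = P·e = 119×10³ × 130 = 15470000 N·mm.
Critical point at (x, y) = (53.58, 120) from centroid. f_tx = M·y/J = 587.7 N/mm; f_ty = M·x/J = 262.4 N/mm.
Resultant f_max = √[f_tx² + (f_v + f_ty)²] = √[587.7² + (321.6 + 262.4)²] = 828.5 N/mm.
Capacity per unit length: r_n/Ω = (1/2.0) × 0.6 × 480 × (0.707 × 14) = 1425 N/mm.
828.5 ≤ 1425 → adequate.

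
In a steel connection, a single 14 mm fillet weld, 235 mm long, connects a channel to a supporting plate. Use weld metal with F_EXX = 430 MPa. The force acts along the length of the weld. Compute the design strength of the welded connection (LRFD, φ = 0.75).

Effective throat t_e = 0.707 × 14 = 9.898 mm.
Total length L = 235 mm; A_we = 9.898 × 235 = 2326 mm².
F_nw = 0.6 F_EXX = 0.6 × 430 = 258 MPa.
φR_n = 0.75 × 258 × 2326 × 10⁻³ = 450.1 kN.

φR_n ≈ 450 kN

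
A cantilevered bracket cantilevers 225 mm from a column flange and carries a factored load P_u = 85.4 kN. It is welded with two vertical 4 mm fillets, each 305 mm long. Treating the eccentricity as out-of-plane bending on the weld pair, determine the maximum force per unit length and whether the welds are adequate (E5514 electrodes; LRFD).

f_max ≈ 635 N/mm; adequate

E55XX → F_EXX = 550 MPa.
L_w = 2 × 305 = 610 mm; section modulus (unit throat) S = 2 × L²/6 = 31010 mm².
Direct shear f_v = P/L_w = 85.4×10³/610 = 140 N/mm.
Moment M = P × e = 85.4×10³ × 225 = 19215000 N·mm; bending f_b = M/S = 619.7 N/mm.
f_max = √(f_v² + f_b²) = √(140² + 619.7²) = 635.3 N/mm.
φr_n = 0.75 × 0.6 × 550 × (0.707 × 4) = 699.9 N/mm → adequate.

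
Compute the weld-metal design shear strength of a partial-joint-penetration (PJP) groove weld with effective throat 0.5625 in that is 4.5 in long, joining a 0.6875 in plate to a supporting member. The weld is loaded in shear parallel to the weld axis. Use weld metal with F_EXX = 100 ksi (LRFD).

Effective throat (given) t_e = 0.5625 in.
A_we = 0.5625 × 4.5 = 2.531 in².
F_nw = 0.6 F_EXX = 60 ksi.
φR_n = 0.75 × 60 × 2.531 = 113.9 kips.

φR_n ≈ 114 kips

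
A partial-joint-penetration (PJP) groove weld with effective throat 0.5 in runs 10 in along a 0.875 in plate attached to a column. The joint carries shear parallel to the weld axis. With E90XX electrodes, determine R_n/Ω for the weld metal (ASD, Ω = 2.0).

E90XX → F_EXX = 90 ksi.
Effective throat (given) t_e = 0.5 in.
A_we = 0.5 × 10 = 5 in².
F_nw = 0.6 F_EXX = 54 ksi.
R_n/Ω = (54 × 5) / 2.0 = 135 kips.

R_n/Ω ≈ 135 kips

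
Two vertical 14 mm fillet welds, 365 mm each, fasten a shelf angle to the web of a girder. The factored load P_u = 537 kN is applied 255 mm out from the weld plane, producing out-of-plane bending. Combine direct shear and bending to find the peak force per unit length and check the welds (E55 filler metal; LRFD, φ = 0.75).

E55XX → F_EXX = 550 MPa.
L_w = 2 × 365 = 730 mm; section modulus (unit throat) S = 2 × L²/6 = 44410 mm².
Direct shear f_v = P/L_w = 537×10³/730 = 735.6 N/mm.
Moment M = P × e = 537×10³ × 255 = 136940000 N·mm; bending f_b = M/S = 3084 N/mm.
f_max = √(f_v² + f_b²) = √(735.6² + 3084²) = 3170 N/mm.
φr_n = 0.75 × 0.6 × 550 × (0.707 × 14) = 2450 N/mm → NOT adequate.

f_max ≈ 3170 N/mm; NOT adequate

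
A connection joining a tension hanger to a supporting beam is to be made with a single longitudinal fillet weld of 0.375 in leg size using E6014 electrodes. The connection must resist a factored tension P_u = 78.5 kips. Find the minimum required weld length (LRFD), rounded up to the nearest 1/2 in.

E60XX → F_EXX = 60 ksi.
Throat t_e = 0.707 × 0.375 = 0.2651 in.
φr_n = 0.75 × 0.6 × 60 × 0.2651 = 7.158 kips/in.
L_req = P_u / φr_n = 78.5 / 7.158 = 10.97 in total.
Round up → use L = 11 in.

L = 11 in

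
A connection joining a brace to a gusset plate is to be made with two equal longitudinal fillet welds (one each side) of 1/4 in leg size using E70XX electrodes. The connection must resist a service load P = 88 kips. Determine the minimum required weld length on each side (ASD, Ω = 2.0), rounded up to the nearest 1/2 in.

L = 12 in on each side

E70XX → F_EXX = 70 ksi.
Throat t_e = 0.707 × 0.25 = 0.1767 in.
r_n/Ω = (0.6 × 70 × 0.1767) / 2.0 = 3.712 kip/in.
L_req = P / (r_n/Ω) = 88 / 3.712 = 23.71 in total.
Per side: 23.71 / 2 = 11.85 in.
Round up → use L = 12 in on each side.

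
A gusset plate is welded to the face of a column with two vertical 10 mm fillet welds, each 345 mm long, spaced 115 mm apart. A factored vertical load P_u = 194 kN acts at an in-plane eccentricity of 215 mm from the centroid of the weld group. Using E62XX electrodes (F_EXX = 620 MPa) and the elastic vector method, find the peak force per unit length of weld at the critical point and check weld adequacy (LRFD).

f_max ≈ 958 N/mm; adequate

Total weld length L_w = 690 mm. Treat welds as unit-width lines.
Polar moment about centroid: J = 2[d³/12 + d(b/2)²] = 2[345³/12 + 345×57.5²] = 9125000 mm³.
Direct shear f_v = P/L_w = 194×10³ / 690 = 281.2 N/mm (vertical).
Torsion M = P·e = 194×10³ × 215 = 41710000 N·mm.
Critical point at (x, y) = (57.5, 172.5) from centroid. f_tx = M·y/J = 788.5 N/mm; f_ty = M·x/J = 262.8 N/mm.
Resultant f_max = √[f_tx² + (f_v + f_ty)²] = √[788.5² + (281.2 + 262.8)²] = 957.9 N/mm.
Capacity per unit length: φr_n = 0.75 × 0.6 × 620 × (0.707 × 10) = 1973 N/mm.
957.9 ≤ 1973 → adequate.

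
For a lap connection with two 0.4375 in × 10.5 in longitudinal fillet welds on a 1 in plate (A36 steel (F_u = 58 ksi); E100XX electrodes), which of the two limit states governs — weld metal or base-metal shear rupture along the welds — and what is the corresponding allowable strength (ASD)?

R_n/Ω ≈ 195 kip (weld metal governs)

E100XX → F_EXX = 100 ksi.
t_e = 0.707 × 0.4375 = 0.3093 in; L = 21 in.
Weld metal: R_n/Ω = (1/2.0) × 0.6 × 100 × 0.3093 × 21 = 194.9 kip.
Base metal (shear rupture): R_n/Ω = (1/2.0) × 0.6 × 58 × 1 × 21 = 365.4 kip.
Governing: weld metal.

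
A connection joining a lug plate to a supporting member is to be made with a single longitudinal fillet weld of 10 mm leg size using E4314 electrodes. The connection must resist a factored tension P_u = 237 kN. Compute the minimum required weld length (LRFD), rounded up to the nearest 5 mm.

E43XX → F_EXX = 430 MPa.
Throat t_e = 0.707 × 10 = 7.07 mm.
φr_n = 0.75 × 0.6 × 430 × 7.07 × 10⁻³ = 1.368 kN/mm.
L_req = P_u / φr_n = 237 / 1.368 = 173.2 mm total.
Round up → use L = 175 mm.

L = 175 mm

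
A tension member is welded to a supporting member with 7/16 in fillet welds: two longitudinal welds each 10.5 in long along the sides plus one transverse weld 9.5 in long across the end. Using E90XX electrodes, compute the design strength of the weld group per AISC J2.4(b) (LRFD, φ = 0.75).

φR_n ≈ 402 kips

E90XX → F_EXX = 90 ksi.
t_e = 0.707 × 0.4375 = 0.3093 in.
R_nwl = 0.6 × 90 × 0.3093 × 21 = 350.8 kips (longitudinal, 2 welds).
R_nwt = 0.6 × 90 × 0.3093 × 9.5 = 158.7 kips (transverse, base value).
(i) R_nwl + R_nwt = 509.4 kips; (ii) 0.85 R_nwl + 1.5 R_nwt = 536.2 kips.
R_n = max = 536.2 kips [governs: (ii)]; φR_n = 402.1 kips.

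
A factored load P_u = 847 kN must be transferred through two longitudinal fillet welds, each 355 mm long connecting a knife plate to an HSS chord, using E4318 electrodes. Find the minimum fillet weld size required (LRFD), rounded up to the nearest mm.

w = 9 mm

E43XX → F_EXX = 430 MPa.
Total weld length L = 710 mm.
Required throat t_e = P_u / (φ × 0.6 F_EXX × L) = 847 / (0.75 × 0.6 × 430 × 710 × 10⁻³) = 6.165 mm.
Required leg w = t_e / 0.707 = 8.72 mm → use 9 mm.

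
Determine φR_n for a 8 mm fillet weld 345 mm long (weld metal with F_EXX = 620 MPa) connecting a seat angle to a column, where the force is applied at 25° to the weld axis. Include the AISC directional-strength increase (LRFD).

φR_n ≈ 619 kN

t_e = 0.707 × 8 = 5.656 mm; A_we = 5.656 × 345 = 1951 mm².
Directional factor: 1.0 + 0.5 sin^1.5(25°) = 1.137.
F_nw = 0.6 × 620 × 1.137 = 423.1 MPa.
φR_n = 0.75 × 423.1 × 1951 × 10⁻³ = 619.2 kN.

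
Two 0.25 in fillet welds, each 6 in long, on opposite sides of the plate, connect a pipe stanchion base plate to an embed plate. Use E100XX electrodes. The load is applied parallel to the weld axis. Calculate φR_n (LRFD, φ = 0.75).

E100XX → F_EXX = 100 ksi.
Effective throat t_e = 0.707 × 0.25 = 0.1767 in.
Total length L = 12 in; A_we = 0.1767 × 12 = 2.121 in².
F_nw = 0.6 F_EXX = 0.6 × 100 = 60 ksi.
φR_n = 0.75 × 60 × 2.121 = 95.45 kips.

φR_n ≈ 95.4 kips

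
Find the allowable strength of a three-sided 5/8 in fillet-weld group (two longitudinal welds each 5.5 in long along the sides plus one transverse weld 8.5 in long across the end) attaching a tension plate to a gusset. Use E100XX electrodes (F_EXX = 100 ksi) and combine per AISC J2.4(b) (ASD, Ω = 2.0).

t_e = 0.707 × 0.625 = 0.4419 in.
R_nwl = 0.6 × 100 × 0.4419 × 11 = 291.6 kip (longitudinal, 2 welds).
R_nwt = 0.6 × 100 × 0.4419 × 8.5 = 225.4 kip (transverse, base value).
(i) R_nwl + R_nwt = 517 kip; (ii) 0.85 R_nwl + 1.5 R_nwt = 585.9 kip.
R_n = max = 585.9 kip [governs: (ii)]; R_n/Ω = 293 kip.

R_n/Ω ≈ 293 kip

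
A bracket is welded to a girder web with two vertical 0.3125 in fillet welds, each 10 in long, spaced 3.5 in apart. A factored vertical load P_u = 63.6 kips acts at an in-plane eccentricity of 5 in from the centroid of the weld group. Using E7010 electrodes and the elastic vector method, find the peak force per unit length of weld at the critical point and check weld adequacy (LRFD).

f_max ≈ 8.96 kip/in; NOT adequate

E70XX → F_EXX = 70 ksi.
Total weld length L_w = 20 in. Treat welds as unit-width lines.
Polar moment about centroid: J = 2[d³/12 + d(b/2)²] = 2[10³/12 + 10×1.75²] = 227.9 in³.
Direct shear f_v = P/L_w = 63.6 / 20 = 3.18 kip/in (vertical).
Torsion M = P·e = 63.6 × 5 = 318 kip·in.
Critical point at (x, y) = (1.75, 5) from centroid. f_tx = M·y/J = 6.976 kip/in; f_ty = M·x/J = 2.442 kip/in.
Resultant f_max = √[f_tx² + (f_v + f_ty)²] = √[6.976² + (3.18 + 2.442)²] = 8.959 kip/in.
Capacity per unit length: φr_n = 0.75 × 0.6 × 70 × (0.707 × 0.3125) = 6.96 kip/in.
8.959 > 6.96 → NOT adequate.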